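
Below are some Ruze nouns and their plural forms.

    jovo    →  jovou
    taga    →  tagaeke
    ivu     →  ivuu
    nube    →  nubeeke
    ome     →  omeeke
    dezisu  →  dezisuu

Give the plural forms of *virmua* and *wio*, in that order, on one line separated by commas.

virmuaeke, wiou

Looking at the last vowel of each stem: -u when the last vowel of the stem is a rounded vowel (*jovo*, *ivu*, *dezisu*); -eke when the last vowel of the stem is an unrounded vowel (*taga*, *nube*, *ome*).
*virmua*: last vowel = /a/, an unrounded vowel → -eke → *virmuaeke*.
*wio* — last vowel /o/ (a rounded vowel) → -u → *wiou*.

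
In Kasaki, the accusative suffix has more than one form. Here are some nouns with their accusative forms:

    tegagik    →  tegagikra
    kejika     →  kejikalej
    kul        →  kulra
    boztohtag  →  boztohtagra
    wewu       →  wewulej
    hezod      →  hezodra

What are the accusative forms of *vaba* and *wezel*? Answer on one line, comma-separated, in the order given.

vabalej, wezelra

The alternation tracks the final sound of the stem — -ra when the stem ends in a consonant (*tegagik*, *kul*, *boztohtag*, *hezod*); -lej when the stem ends in a vowel (*kejika*, *wewu*).
The final sound of *vaba* is /a/, which is a vowel, so the suffix is -lej, giving *vabalej*.
Since the final sound of *wezel* is /l/ (a consonant), it takes -ra, giving *wezelra*.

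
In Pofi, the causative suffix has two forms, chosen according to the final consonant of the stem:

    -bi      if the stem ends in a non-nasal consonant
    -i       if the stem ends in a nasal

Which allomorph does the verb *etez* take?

-bi

Since the final consonant of *etez* is /z/ (non-nasal), it takes -bi.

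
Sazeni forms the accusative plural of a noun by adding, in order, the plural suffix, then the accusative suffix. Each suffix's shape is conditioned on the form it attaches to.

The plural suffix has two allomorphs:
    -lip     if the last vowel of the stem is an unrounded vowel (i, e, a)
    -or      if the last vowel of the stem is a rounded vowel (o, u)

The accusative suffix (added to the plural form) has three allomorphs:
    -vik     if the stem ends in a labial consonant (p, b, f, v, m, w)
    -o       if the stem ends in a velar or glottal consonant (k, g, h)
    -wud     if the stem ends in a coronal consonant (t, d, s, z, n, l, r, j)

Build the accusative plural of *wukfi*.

*wukfi* — last vowel /i/ (an unrounded vowel) → -lip → *wukfilip*.
Since the final consonant of the plural form *wukfilip* is /p/ (labial), it takes -vik, giving *wukfilipvik*.

wukfilipvik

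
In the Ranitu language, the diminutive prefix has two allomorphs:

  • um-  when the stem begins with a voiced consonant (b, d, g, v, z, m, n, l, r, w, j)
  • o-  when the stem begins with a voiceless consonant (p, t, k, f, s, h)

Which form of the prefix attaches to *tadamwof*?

*tadamwof*: first consonant = /t/, voiceless → o-.

o-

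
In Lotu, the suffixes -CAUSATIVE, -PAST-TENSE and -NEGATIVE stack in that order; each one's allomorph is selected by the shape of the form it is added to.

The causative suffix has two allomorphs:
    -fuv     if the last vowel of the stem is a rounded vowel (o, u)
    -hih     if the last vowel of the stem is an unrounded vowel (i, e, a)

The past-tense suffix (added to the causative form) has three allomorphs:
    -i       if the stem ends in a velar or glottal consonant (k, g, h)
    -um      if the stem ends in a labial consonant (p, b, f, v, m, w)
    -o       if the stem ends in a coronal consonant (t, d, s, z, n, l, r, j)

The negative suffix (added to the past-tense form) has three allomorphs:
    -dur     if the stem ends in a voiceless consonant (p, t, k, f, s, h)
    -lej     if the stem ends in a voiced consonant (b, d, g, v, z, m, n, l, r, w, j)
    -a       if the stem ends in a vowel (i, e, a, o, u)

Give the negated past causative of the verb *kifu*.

kifufuvumlej

*kifu* — last vowel /u/ (a rounded vowel) → -fuv → *kifufuv*.
The final consonant of the causative form *kifufuv* is /v/, which is labial, so the past-tense suffix is -um, giving *kifufuvum*.
The final sound of the past-tense form *kifufuvum* is /m/, which is a voiced consonant, so the negative suffix is -lej, giving *kifufuvumlej*.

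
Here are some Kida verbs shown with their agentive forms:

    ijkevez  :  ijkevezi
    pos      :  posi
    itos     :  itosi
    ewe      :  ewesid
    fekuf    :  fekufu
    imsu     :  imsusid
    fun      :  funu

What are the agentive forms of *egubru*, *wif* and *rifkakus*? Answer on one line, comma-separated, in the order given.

egubrusid, wifu, rifkakusi

The alternation tracks the final sound of the stem — -i when the stem ends in a sibilant (*ijkevez*, *pos*, *itos*); -u when the stem ends in a non-sibilant consonant (*fekuf*, *fun*); -sid when the stem ends in a vowel (*ewe*, *imsu*).
*egubru*: final sound = /u/, a vowel → -sid → *egubrusid*.
*wif*: final sound = /f/, a non-sibilant consonant → -u → *wifu*.
The final sound of *rifkakus* is /s/, which is a sibilant, so the suffix is -i, giving *rifkakusi*.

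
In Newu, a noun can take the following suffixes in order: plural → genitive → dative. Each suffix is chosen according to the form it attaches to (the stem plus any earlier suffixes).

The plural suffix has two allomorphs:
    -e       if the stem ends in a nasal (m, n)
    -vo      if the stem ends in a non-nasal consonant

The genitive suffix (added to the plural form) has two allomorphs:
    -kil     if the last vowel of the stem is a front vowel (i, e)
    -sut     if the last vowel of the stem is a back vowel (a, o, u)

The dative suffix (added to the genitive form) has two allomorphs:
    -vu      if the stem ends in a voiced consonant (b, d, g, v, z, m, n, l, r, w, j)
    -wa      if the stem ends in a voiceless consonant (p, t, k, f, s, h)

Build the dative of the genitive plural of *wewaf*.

Since the final consonant of *wewaf* is /f/ (non-nasal), it takes -vo, giving *wewafvo*.
The last vowel of the plural form *wewafvo* is /o/, which is a back vowel, so the genitive suffix is -sut, giving *wewafvosut*.
The final consonant of the genitive form *wewafvosut* is /t/, which is voiceless, so the dative suffix is -wa, giving *wewafvosutwa*.

wewafvosutwa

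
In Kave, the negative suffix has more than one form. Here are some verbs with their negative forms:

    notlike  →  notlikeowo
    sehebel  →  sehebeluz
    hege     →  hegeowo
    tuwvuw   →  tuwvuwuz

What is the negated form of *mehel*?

meheluz

The pattern is consonant vs. vowel: -uz when the stem ends in a consonant (*sehebel*, *tuwvuw*); -owo when the stem ends in a vowel (*notlike*, *hege*).
*mehel*: final sound = /l/, a consonant → -uz → *meheluz*.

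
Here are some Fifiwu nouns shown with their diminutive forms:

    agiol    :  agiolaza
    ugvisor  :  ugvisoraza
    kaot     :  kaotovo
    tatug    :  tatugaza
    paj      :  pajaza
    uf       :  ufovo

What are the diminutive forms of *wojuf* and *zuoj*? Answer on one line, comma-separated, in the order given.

Looking at the final consonant of each stem: -ovo when the stem ends in a voiceless consonant (*kaot*, *uf*); -aza when the stem ends in a voiced consonant (*agiol*, *ugvisor*, *tatug*, *paj*).
*wojuf*: final consonant = /f/, voiceless → -ovo → *wojufovo*.
Since the final consonant of *zuoj* is /j/ (voiced), it takes -aza, giving *zuojaza*.

wojufovo, zuojaza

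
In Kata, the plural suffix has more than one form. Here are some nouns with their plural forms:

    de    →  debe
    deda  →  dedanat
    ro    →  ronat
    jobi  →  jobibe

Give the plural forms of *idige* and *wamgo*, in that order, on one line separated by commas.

The pattern is front/back vowel harmony: -be when the last vowel of the stem is a front vowel (*de*, *jobi*); -nat when the last vowel of the stem is a back vowel (*deda*, *ro*).
*idige* — last vowel /e/ (a front vowel) → -be → *idigebe*.
Since the last vowel of *wamgo* is /o/ (a back vowel), it takes -nat, giving *wamgonat*.

idigebe, wamgonat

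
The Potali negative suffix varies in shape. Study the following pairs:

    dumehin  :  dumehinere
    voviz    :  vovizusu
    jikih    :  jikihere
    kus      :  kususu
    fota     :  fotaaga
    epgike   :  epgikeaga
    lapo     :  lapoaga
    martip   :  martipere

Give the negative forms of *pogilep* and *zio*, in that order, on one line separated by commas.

pogilepere, zioaga

Looking at the final sound of each stem: -usu when the stem ends in a sibilant (*voviz*, *kus*); -ere when the stem ends in a non-sibilant consonant (*dumehin*, *jikih*, *martip*); -aga when the stem ends in a vowel (*fota*, *epgike*, *lapo*).
*pogilep*: final sound = /p/, a non-sibilant consonant → -ere → *pogilepere*.
*zio*: final sound = /o/, a vowel → -aga → *zioaga*.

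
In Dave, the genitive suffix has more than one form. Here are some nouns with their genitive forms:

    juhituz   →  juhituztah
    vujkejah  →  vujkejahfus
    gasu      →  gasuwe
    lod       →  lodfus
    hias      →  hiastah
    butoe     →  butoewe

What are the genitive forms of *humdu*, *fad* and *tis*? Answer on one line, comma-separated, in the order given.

humduwe, fadfus, tistah

The suffix is conditioned by the final sound: -tah when the stem ends in a sibilant (*juhituz*, *hias*); -fus when the stem ends in a non-sibilant consonant (*vujkejah*, *lod*); -we when the stem ends in a vowel (*gasu*, *butoe*).
*humdu*: final sound = /u/, a vowel → -we → *humduwe*.
Since the final sound of *fad* is /d/ (a non-sibilant consonant), it takes -fus, giving *fadfus*.
The final sound of *tis* is /s/, which is a sibilant, so the suffix is -tah, giving *tistah*.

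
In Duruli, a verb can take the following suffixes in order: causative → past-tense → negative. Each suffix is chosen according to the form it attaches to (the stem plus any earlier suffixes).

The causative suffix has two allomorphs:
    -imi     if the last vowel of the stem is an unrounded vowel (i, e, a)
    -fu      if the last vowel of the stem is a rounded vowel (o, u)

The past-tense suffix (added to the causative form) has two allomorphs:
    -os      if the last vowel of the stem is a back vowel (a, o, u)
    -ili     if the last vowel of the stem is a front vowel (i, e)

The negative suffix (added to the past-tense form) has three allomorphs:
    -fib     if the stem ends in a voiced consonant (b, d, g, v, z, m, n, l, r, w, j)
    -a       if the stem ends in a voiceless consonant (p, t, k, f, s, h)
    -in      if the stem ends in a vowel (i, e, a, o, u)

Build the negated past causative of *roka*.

*roka* — last vowel /a/ (an unrounded vowel) → -imi → *rokaimi*.
The causative form *rokaimi* — last vowel /i/ (a front vowel) → -ili → *rokaimiili*.
The final sound of the past-tense form *rokaimiili* is /i/, which is a vowel, so the negative suffix is -in, giving *rokaimiiliin*.

rokaimiiliin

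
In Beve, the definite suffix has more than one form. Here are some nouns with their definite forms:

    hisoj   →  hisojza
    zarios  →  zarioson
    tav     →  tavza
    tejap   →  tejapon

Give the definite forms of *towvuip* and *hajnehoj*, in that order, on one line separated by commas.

The suffix is conditioned by the final consonant: -on when the stem ends in a voiceless consonant (*zarios*, *tejap*); -za when the stem ends in a voiced consonant (*hisoj*, *tav*).
*towvuip*: final consonant = /p/, voiceless → -on → *towvuipon*.
The final consonant of *hajnehoj* is /j/, which is voiced, so the suffix is -za, giving *hajnehojza*.

towvuipon, hajnehojza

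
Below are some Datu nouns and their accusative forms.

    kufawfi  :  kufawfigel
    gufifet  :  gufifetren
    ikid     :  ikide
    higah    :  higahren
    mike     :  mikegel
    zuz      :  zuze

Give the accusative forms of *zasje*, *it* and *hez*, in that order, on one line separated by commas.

zasjegel, itren, heze

The pattern is voicing of the final sound: -ren when the stem ends in a voiceless consonant (*gufifet*, *higah*); -e when the stem ends in a voiced consonant (*ikid*, *zuz*); -gel when the stem ends in a vowel (*kufawfi*, *mike*).
*zasje*: final sound = /e/, a vowel → -gel → *zasjegel*.
Since the final sound of *it* is /t/ (a voiceless consonant), it takes -ren, giving *itren*.
*hez*: final sound = /z/, a voiced consonant → -e → *heze*.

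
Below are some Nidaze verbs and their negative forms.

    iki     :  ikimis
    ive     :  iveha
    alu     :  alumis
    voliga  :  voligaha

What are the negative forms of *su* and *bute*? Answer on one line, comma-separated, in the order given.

The suffix is conditioned by the last vowel: -mis when the last vowel of the stem is a high vowel (*iki*, *alu*); -ha when the last vowel of the stem is a non-high vowel (*ive*, *voliga*).
*su* — last vowel /u/ (a high vowel) → -mis → *sumis*.
Since the last vowel of *bute* is /e/ (a non-high vowel), it takes -ha, giving *buteha*.

sumis, buteha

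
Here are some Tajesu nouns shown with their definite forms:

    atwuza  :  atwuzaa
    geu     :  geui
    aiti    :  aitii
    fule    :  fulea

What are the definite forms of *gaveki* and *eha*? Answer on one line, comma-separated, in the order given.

The alternation tracks the last vowel of the stem — -i when the last vowel of the stem is a high vowel (*geu*, *aiti*); -a when the last vowel of the stem is a non-high vowel (*atwuza*, *fule*).
Since the last vowel of *gaveki* is /i/ (a high vowel), it takes -i, giving *gavekii*.
The last vowel of *eha* is /a/, which is a non-high vowel, so the suffix is -a, giving *ehaa*.

gavekii, ehaa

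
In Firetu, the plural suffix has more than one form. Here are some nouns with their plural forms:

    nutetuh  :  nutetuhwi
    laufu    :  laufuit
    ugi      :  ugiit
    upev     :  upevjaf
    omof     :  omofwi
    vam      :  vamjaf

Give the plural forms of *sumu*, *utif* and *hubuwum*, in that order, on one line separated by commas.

sumuit, utifwi, hubuwumjaf

Looking at the final sound of each stem: -wi when the stem ends in a voiceless consonant (*nutetuh*, *omof*); -jaf when the stem ends in a voiced consonant (*upev*, *vam*); -it when the stem ends in a vowel (*laufu*, *ugi*).
The final sound of *sumu* is /u/, which is a vowel, so the suffix is -it, giving *sumuit*.
*utif*: final sound = /f/, a voiceless consonant → -wi → *utifwi*.
*hubuwum* — final sound /m/ (a voiced consonant) → -jaf → *hubuwumjaf*.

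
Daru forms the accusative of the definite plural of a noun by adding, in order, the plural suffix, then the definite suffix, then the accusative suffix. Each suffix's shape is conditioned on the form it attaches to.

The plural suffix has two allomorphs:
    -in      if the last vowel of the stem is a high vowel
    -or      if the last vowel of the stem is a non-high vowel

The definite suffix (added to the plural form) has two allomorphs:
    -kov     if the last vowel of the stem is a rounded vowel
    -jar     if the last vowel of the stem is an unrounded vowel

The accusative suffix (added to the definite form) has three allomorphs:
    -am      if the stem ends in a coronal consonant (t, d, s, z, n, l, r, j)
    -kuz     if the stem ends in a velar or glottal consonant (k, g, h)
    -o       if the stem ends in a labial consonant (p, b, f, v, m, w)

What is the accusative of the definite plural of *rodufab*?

rodufaborkovo

Since the last vowel of *rodufab* is /a/ (a non-high vowel), it takes -or, giving *rodufabor*.
The plural form *rodufabor* — last vowel /o/ (a rounded vowel) → -kov → *rodufaborkov*.
The definite form *rodufaborkov*: final consonant = /v/, labial → -o → *rodufaborkovo*.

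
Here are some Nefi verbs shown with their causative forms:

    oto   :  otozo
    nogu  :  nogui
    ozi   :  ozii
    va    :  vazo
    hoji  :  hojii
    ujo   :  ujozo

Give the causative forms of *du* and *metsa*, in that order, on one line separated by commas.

dui, metsazo

The suffix is conditioned by the last vowel: -i when the last vowel of the stem is a high vowel (*nogu*, *ozi*, *hoji*); -zo when the last vowel of the stem is a non-high vowel (*oto*, *va*, *ujo*).
Since the last vowel of *du* is /u/ (a high vowel), it takes -i, giving *dui*.
*metsa* — last vowel /a/ (a non-high vowel) → -zo → *metsazo*.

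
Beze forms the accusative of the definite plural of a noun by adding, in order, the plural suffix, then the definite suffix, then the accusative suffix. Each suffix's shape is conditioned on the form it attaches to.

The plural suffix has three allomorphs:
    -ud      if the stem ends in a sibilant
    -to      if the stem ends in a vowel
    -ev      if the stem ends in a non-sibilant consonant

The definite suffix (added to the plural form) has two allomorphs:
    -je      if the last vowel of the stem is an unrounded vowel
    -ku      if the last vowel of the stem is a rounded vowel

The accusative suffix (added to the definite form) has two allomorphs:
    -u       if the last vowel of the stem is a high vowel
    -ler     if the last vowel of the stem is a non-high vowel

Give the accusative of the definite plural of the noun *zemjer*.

Since the final sound of *zemjer* is /r/ (a non-sibilant consonant), it takes -ev, giving *zemjerev*.
The last vowel of the plural form *zemjerev* is /e/, which is an unrounded vowel, so the definite suffix is -je, giving *zemjerevje*.
The definite form *zemjerevje* — last vowel /e/ (a non-high vowel) → -ler → *zemjerevjeler*.

zemjerevjeler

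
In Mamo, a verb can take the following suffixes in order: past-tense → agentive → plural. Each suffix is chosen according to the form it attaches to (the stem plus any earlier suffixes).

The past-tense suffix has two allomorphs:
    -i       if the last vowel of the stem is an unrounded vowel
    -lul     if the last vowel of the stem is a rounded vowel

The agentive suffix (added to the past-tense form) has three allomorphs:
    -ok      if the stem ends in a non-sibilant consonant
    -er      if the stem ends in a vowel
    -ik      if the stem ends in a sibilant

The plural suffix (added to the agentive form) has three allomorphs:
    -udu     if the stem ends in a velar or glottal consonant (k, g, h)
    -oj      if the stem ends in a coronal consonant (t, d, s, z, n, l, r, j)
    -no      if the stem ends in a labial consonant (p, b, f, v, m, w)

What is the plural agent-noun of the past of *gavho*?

Since the last vowel of *gavho* is /o/ (a rounded vowel), it takes -lul, giving *gavholul*.
The final sound of the past-tense form *gavholul* is /l/, which is a non-sibilant consonant, so the agentive suffix is -ok, giving *gavholulok*.
Since the final consonant of the agentive form *gavholulok* is /k/ (velar/glottal), it takes -udu, giving *gavholulokudu*.

gavholulokudu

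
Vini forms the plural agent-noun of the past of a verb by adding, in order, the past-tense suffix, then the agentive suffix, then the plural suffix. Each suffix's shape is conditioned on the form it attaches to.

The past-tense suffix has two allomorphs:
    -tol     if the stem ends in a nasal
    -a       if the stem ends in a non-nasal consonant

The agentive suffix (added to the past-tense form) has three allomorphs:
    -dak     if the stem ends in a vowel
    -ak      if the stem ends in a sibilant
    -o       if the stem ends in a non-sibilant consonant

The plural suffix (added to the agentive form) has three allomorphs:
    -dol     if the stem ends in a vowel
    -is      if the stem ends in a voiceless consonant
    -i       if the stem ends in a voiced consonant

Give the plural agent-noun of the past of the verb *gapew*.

*gapew*: final consonant = /w/, non-nasal → -a → *gapewa*.
The past-tense form *gapewa*: final sound = /a/, a vowel → -dak → *gapewadak*.
The agentive form *gapewadak*: final sound = /k/, a voiceless consonant → -is → *gapewadakis*.

gapewadakis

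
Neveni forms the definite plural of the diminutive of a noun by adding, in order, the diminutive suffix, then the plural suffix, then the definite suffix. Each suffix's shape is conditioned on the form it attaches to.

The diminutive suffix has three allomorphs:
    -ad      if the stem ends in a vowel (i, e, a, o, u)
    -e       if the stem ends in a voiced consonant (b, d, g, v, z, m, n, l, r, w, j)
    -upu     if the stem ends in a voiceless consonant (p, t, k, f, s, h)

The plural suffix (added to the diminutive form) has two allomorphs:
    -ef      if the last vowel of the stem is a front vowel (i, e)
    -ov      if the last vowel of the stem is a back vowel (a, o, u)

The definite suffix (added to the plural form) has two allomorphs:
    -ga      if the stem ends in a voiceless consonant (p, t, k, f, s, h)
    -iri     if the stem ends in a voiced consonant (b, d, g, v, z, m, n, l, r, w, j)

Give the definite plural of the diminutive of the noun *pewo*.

*pewo*: final sound = /o/, a vowel → -ad → *pewoad*.
The diminutive form *pewoad*: last vowel = /a/, a back vowel → -ov → *pewoadov*.
The plural form *pewoadov* — final consonant /v/ (voiced) → -iri → *pewoadoviri*.

pewoadoviri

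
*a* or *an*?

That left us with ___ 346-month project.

The indefinite article is chosen by the initial *sound* of the following word, not its spelling.
The number *346* is spoken "three hundred …", beginning with /θriː/ — a consonant sound.
So the article is *a*: That left us with a 346-month project.

a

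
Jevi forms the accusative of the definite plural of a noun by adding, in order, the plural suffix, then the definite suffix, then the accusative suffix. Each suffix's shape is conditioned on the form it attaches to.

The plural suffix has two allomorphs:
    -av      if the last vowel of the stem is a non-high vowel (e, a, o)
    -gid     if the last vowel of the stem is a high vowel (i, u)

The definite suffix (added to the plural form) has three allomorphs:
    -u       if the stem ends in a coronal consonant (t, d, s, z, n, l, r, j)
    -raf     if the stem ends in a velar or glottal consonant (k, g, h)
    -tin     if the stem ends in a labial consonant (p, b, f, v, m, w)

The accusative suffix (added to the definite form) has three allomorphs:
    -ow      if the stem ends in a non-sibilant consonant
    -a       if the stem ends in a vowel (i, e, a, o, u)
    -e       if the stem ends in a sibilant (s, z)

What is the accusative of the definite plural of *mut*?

*mut* — last vowel /u/ (a high vowel) → -gid → *mutgid*.
The final consonant of the plural form *mutgid* is /d/, which is coronal, so the definite suffix is -u, giving *mutgidu*.
The final sound of the definite form *mutgidu* is /u/, which is a vowel, so the accusative suffix is -a, giving *mutgidua*.

mutgidua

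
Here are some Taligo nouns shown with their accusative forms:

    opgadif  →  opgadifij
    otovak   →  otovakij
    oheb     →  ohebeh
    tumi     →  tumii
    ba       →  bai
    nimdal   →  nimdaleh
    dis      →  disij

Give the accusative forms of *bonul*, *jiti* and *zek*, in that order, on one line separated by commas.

The alternation tracks the final sound of the stem — -ij when the stem ends in a voiceless consonant (*opgadif*, *otovak*, *dis*); -eh when the stem ends in a voiced consonant (*oheb*, *nimdal*); -i when the stem ends in a vowel (*tumi*, *ba*).
Since the final sound of *bonul* is /l/ (a voiced consonant), it takes -eh, giving *bonuleh*.
Since the final sound of *jiti* is /i/ (a vowel), it takes -i, giving *jitii*.
*zek*: final sound = /k/, a voiceless consonant → -ij → *zekij*.

bonuleh, jitii, zekij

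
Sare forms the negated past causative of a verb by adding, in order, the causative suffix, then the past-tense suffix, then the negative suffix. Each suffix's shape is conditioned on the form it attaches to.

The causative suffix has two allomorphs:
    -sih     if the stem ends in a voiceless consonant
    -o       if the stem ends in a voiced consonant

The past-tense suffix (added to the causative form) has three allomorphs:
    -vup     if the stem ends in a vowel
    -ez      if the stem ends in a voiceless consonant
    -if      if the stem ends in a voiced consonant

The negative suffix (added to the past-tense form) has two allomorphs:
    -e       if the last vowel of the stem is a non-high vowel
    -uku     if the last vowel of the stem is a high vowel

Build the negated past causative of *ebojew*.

ebojewovupuku

*ebojew*: final consonant = /w/, voiced → -o → *ebojewo*.
The causative form *ebojewo* — final sound /o/ (a vowel) → -vup → *ebojewovup*.
Since the last vowel of the past-tense form *ebojewovup* is /u/ (a high vowel), it takes -uku, giving *ebojewovupuku*.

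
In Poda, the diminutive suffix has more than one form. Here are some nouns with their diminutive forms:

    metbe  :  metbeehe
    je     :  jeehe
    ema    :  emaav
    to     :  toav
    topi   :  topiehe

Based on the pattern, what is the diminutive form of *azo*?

The pattern is front/back vowel harmony: -ehe when the last vowel of the stem is a front vowel (*metbe*, *je*, *topi*); -av when the last vowel of the stem is a back vowel (*ema*, *to*).
*azo* — last vowel /o/ (a back vowel) → -av → *azoav*.

azoav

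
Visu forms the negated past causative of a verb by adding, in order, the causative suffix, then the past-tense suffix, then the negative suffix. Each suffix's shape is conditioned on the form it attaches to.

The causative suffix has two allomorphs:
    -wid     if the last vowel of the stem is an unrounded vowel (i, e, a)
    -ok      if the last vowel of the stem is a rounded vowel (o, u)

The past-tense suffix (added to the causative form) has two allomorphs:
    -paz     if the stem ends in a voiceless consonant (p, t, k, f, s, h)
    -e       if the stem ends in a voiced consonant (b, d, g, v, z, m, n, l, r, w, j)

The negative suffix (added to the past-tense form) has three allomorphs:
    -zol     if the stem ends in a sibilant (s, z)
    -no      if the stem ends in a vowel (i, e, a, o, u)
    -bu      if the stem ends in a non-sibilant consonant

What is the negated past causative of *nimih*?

The last vowel of *nimih* is /i/, which is an unrounded vowel, so the causative suffix is -wid, giving *nimihwid*.
The causative form *nimihwid* — final consonant /d/ (voiced) → -e → *nimihwide*.
The past-tense form *nimihwide* — final sound /e/ (a vowel) → -no → *nimihwideno*.

nimihwideno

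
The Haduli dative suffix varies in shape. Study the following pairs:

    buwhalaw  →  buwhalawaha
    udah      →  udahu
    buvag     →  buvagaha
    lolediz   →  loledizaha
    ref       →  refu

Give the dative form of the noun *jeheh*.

Looking at the final consonant of each stem: -u when the stem ends in a voiceless consonant (*udah*, *ref*); -aha when the stem ends in a voiced consonant (*buwhalaw*, *buvag*, *lolediz*).
Since the final consonant of *jeheh* is /h/ (voiceless), it takes -u, giving *jehehu*.

jehehu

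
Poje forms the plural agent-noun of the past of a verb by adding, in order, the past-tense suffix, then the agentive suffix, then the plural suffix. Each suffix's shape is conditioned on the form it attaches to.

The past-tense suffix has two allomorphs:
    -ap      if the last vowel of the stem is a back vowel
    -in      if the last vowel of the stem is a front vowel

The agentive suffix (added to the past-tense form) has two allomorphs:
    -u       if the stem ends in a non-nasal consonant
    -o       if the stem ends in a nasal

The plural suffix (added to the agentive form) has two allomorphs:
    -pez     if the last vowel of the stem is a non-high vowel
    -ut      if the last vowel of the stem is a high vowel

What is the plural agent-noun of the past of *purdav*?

purdavapuut

The last vowel of *purdav* is /a/, which is a back vowel, so the past-tense suffix is -ap, giving *purdavap*.
The past-tense form *purdavap*: final consonant = /p/, non-nasal → -u → *purdavapu*.
The agentive form *purdavapu*: last vowel = /u/, a high vowel → -ut → *purdavapuut*.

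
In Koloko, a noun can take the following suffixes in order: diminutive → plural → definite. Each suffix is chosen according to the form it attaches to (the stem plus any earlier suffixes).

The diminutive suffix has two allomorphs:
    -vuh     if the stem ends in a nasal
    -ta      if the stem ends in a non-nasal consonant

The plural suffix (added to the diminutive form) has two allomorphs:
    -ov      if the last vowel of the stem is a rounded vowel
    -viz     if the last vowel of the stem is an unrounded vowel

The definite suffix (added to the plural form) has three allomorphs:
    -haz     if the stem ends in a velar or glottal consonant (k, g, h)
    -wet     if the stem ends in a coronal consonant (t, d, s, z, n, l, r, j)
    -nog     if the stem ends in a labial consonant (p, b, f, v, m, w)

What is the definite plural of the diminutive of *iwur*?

*iwur*: final consonant = /r/, non-nasal → -ta → *iwurta*.
The diminutive form *iwurta*: last vowel = /a/, an unrounded vowel → -viz → *iwurtaviz*.
Since the final consonant of the plural form *iwurtaviz* is /z/ (coronal), it takes -wet, giving *iwurtavizwet*.

iwurtavizwet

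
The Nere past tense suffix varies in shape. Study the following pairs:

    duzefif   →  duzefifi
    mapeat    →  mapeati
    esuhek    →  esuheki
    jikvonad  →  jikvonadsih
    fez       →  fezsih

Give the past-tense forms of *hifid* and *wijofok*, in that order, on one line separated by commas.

hifidsih, wijofoki

The suffix is conditioned by the final consonant: -i when the stem ends in a voiceless consonant (*duzefif*, *mapeat*, *esuhek*); -sih when the stem ends in a voiced consonant (*jikvonad*, *fez*).
*hifid* — final consonant /d/ (voiced) → -sih → *hifidsih*.
*wijofok* — final consonant /k/ (voiceless) → -i → *wijofoki*.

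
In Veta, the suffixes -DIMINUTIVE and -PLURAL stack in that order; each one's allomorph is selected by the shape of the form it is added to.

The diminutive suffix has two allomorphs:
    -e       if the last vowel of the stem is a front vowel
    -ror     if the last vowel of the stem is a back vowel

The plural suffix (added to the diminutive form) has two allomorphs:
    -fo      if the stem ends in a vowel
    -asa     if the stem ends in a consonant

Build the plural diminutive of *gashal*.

gashalrorasa

The last vowel of *gashal* is /a/, which is a back vowel, so the diminutive suffix is -ror, giving *gashalror*.
The final sound of the diminutive form *gashalror* is /r/, which is a consonant, so the plural suffix is -asa, giving *gashalrorasa*.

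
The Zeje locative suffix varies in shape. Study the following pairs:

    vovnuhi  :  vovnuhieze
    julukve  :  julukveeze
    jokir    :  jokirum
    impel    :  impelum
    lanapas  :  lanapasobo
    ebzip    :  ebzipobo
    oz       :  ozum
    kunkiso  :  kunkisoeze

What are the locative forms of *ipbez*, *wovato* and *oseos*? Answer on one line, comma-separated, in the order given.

Looking at the final sound of each stem: -obo when the stem ends in a voiceless consonant (*lanapas*, *ebzip*); -um when the stem ends in a voiced consonant (*jokir*, *impel*, *oz*); -eze when the stem ends in a vowel (*vovnuhi*, *julukve*, *kunkiso*).
*ipbez* — final sound /z/ (a voiced consonant) → -um → *ipbezum*.
*wovato* — final sound /o/ (a vowel) → -eze → *wovatoeze*.
*oseos*: final sound = /s/, a voiceless consonant → -obo → *oseosobo*.

ipbezum, wovatoeze, oseosobo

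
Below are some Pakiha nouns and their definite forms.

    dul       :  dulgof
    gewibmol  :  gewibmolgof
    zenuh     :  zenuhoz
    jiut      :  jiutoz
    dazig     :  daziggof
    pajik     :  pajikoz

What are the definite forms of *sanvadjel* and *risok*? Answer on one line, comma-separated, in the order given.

sanvadjelgof, risokoz

The suffix is conditioned by the final consonant: -oz when the stem ends in a voiceless consonant (*zenuh*, *jiut*, *pajik*); -gof when the stem ends in a voiced consonant (*dul*, *gewibmol*, *dazig*).
*sanvadjel* — final consonant /l/ (voiced) → -gof → *sanvadjelgof*.
*risok* — final consonant /k/ (voiceless) → -oz → *risokoz*.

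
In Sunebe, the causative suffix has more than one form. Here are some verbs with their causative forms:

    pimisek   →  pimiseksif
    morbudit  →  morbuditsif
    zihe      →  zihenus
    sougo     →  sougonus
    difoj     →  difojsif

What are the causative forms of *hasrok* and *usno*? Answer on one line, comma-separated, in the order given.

The pattern is consonant vs. vowel: -sif when the stem ends in a consonant (*pimisek*, *morbudit*, *difoj*); -nus when the stem ends in a vowel (*zihe*, *sougo*).
*hasrok*: final sound = /k/, a consonant → -sif → *hasroksif*.
The final sound of *usno* is /o/, which is a vowel, so the suffix is -nus, giving *usnonus*.

hasroksif, usnonus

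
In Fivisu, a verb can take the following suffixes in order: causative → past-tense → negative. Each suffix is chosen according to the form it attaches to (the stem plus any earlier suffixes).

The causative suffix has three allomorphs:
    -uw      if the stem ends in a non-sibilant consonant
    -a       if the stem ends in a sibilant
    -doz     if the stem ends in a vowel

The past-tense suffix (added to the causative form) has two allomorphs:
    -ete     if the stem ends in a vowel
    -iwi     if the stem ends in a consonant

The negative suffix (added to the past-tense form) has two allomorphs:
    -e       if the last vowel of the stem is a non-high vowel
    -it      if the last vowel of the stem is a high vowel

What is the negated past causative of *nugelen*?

nugelenuwiwiit

*nugelen* — final sound /n/ (a non-sibilant consonant) → -uw → *nugelenuw*.
Since the final sound of the causative form *nugelenuw* is /w/ (a consonant), it takes -iwi, giving *nugelenuwiwi*.
The past-tense form *nugelenuwiwi*: last vowel = /i/, a high vowel → -it → *nugelenuwiwiit*.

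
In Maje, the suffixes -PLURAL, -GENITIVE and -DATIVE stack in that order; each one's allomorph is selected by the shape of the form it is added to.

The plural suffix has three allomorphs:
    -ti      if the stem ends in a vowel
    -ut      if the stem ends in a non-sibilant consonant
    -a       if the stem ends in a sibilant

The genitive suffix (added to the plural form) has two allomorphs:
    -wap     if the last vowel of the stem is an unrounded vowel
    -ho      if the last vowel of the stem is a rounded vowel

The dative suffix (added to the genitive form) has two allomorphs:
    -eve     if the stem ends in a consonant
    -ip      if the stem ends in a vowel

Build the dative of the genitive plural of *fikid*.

*fikid* — final sound /d/ (a non-sibilant consonant) → -ut → *fikidut*.
Since the last vowel of the plural form *fikidut* is /u/ (a rounded vowel), it takes -ho, giving *fikidutho*.
The final sound of the genitive form *fikidutho* is /o/, which is a vowel, so the dative suffix is -ip, giving *fikiduthoip*.

fikiduthoip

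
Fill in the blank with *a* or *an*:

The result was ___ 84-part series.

an

The indefinite article is chosen by the initial *sound* of the following word, not its spelling.
The number *84* is spoken "eighty-…", beginning with /ˈeɪti/ — a vowel sound.
So the article is *an*: The result was an 84-part series.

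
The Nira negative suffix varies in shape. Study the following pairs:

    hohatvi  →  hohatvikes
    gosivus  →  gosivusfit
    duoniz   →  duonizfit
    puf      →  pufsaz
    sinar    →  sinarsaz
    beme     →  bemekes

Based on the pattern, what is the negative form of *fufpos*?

fufposfit

Looking at the final sound of each stem: -fit when the stem ends in a sibilant (*gosivus*, *duoniz*); -saz when the stem ends in a non-sibilant consonant (*puf*, *sinar*); -kes when the stem ends in a vowel (*hohatvi*, *beme*).
The final sound of *fufpos* is /s/, which is a sibilant, so the suffix is -fit, giving *fufposfit*.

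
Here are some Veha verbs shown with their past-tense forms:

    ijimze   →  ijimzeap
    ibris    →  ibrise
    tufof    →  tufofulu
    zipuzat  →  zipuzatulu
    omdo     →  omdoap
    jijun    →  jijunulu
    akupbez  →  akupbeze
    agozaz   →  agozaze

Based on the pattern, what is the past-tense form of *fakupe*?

fakupeap

The alternation tracks the final sound of the stem — -e when the stem ends in a sibilant (*ibris*, *akupbez*, *agozaz*); -ulu when the stem ends in a non-sibilant consonant (*tufof*, *zipuzat*, *jijun*); -ap when the stem ends in a vowel (*ijimze*, *omdo*).
Since the final sound of *fakupe* is /e/ (a vowel), it takes -ap, giving *fakupeap*.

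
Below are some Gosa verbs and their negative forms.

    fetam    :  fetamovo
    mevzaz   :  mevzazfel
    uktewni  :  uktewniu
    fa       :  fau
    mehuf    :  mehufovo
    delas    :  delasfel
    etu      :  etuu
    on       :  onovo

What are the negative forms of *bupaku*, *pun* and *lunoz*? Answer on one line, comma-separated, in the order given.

bupakuu, punovo, lunozfel

The alternation tracks the final sound of the stem — -fel when the stem ends in a sibilant (*mevzaz*, *delas*); -ovo when the stem ends in a non-sibilant consonant (*fetam*, *mehuf*, *on*); -u when the stem ends in a vowel (*uktewni*, *fa*, *etu*).
The final sound of *bupaku* is /u/, which is a vowel, so the suffix is -u, giving *bupakuu*.
*pun* — final sound /n/ (a non-sibilant consonant) → -ovo → *punovo*.
*lunoz*: final sound = /z/, a sibilant → -fel → *lunozfel*.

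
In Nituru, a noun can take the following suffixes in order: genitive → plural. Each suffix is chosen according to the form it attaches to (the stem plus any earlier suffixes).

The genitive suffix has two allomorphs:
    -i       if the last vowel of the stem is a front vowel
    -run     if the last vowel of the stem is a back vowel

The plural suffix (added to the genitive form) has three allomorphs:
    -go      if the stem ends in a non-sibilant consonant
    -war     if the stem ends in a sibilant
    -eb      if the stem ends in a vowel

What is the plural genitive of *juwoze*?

*juwoze*: last vowel = /e/, a front vowel → -i → *juwozei*.
Since the final sound of the genitive form *juwozei* is /i/ (a vowel), it takes -eb, giving *juwozeieb*.

juwozeieb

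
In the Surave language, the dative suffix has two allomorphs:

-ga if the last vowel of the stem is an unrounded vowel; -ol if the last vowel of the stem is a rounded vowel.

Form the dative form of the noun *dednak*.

dednakga

*dednak* — last vowel /a/ (an unrounded vowel) → -ga → *dednakga*.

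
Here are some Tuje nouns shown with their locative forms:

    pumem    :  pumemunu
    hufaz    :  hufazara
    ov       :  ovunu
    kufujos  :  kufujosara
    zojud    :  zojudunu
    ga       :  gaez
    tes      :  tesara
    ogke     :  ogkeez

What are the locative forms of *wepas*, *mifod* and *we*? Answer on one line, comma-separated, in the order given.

The alternation tracks the final sound of the stem — -ara when the stem ends in a sibilant (*hufaz*, *kufujos*, *tes*); -unu when the stem ends in a non-sibilant consonant (*pumem*, *ov*, *zojud*); -ez when the stem ends in a vowel (*ga*, *ogke*).
*wepas* — final sound /s/ (a sibilant) → -ara → *wepasara*.
*mifod*: final sound = /d/, a non-sibilant consonant → -unu → *mifodunu*.
*we* — final sound /e/ (a vowel) → -ez → *weez*.

wepasara, mifodunu, weez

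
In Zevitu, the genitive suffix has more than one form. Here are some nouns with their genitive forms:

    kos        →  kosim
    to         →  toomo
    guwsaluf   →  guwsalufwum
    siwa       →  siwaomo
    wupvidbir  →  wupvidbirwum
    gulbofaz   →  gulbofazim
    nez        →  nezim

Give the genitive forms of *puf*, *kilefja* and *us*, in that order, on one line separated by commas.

Looking at the final sound of each stem: -im when the stem ends in a sibilant (*kos*, *gulbofaz*, *nez*); -wum when the stem ends in a non-sibilant consonant (*guwsaluf*, *wupvidbir*); -omo when the stem ends in a vowel (*to*, *siwa*).
Since the final sound of *puf* is /f/ (a non-sibilant consonant), it takes -wum, giving *pufwum*.
Since the final sound of *kilefja* is /a/ (a vowel), it takes -omo, giving *kilefjaomo*.
*us*: final sound = /s/, a sibilant → -im → *usim*.

pufwum, kilefjaomo, usim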